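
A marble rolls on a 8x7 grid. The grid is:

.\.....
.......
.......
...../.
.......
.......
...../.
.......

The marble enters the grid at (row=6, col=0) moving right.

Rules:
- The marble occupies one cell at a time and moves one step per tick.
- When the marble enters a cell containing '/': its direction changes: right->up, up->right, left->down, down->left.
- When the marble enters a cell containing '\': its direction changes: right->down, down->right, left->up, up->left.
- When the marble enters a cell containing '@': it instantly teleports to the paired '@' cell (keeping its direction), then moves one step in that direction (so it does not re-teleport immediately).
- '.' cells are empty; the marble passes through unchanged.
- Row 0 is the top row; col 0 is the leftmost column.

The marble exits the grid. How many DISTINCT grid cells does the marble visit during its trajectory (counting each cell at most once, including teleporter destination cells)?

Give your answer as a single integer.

Step 1: enter (6,0), '.' pass, move right to (6,1)
Step 2: enter (6,1), '.' pass, move right to (6,2)
Step 3: enter (6,2), '.' pass, move right to (6,3)
Step 4: enter (6,3), '.' pass, move right to (6,4)
Step 5: enter (6,4), '.' pass, move right to (6,5)
Step 6: enter (6,5), '/' deflects right->up, move up to (5,5)
Step 7: enter (5,5), '.' pass, move up to (4,5)
Step 8: enter (4,5), '.' pass, move up to (3,5)
Step 9: enter (3,5), '/' deflects up->right, move right to (3,6)
Step 10: enter (3,6), '.' pass, move right to (3,7)
Step 11: at (3,7) — EXIT via right edge, pos 3
Distinct cells visited: 10 (path length 10)

Answer: 10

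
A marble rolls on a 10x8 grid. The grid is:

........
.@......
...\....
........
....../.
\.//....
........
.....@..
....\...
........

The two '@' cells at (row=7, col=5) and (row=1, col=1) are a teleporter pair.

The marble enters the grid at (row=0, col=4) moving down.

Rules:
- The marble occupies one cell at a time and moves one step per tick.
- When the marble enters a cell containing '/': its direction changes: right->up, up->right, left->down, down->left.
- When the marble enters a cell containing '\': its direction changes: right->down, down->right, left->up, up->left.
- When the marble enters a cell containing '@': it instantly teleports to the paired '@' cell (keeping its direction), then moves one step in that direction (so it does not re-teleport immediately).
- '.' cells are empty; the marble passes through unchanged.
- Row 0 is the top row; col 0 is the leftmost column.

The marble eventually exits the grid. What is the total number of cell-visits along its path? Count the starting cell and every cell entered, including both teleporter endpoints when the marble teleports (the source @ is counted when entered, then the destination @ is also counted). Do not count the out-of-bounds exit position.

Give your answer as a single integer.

Step 1: enter (0,4), '.' pass, move down to (1,4)
Step 2: enter (1,4), '.' pass, move down to (2,4)
Step 3: enter (2,4), '.' pass, move down to (3,4)
Step 4: enter (3,4), '.' pass, move down to (4,4)
Step 5: enter (4,4), '.' pass, move down to (5,4)
Step 6: enter (5,4), '.' pass, move down to (6,4)
Step 7: enter (6,4), '.' pass, move down to (7,4)
Step 8: enter (7,4), '.' pass, move down to (8,4)
Step 9: enter (8,4), '\' deflects down->right, move right to (8,5)
Step 10: enter (8,5), '.' pass, move right to (8,6)
Step 11: enter (8,6), '.' pass, move right to (8,7)
Step 12: enter (8,7), '.' pass, move right to (8,8)
Step 13: at (8,8) — EXIT via right edge, pos 8
Path length (cell visits): 12

Answer: 12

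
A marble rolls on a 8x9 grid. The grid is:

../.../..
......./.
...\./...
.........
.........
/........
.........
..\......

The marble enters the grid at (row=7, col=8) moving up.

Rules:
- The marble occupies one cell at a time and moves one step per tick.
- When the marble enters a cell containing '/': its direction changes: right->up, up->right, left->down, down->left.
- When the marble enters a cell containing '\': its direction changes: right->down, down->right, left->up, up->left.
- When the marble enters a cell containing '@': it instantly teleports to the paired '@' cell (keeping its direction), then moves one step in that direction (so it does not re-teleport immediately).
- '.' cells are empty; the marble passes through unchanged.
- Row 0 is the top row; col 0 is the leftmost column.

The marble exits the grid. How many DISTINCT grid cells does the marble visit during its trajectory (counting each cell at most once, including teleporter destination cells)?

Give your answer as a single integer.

Step 1: enter (7,8), '.' pass, move up to (6,8)
Step 2: enter (6,8), '.' pass, move up to (5,8)
Step 3: enter (5,8), '.' pass, move up to (4,8)
Step 4: enter (4,8), '.' pass, move up to (3,8)
Step 5: enter (3,8), '.' pass, move up to (2,8)
Step 6: enter (2,8), '.' pass, move up to (1,8)
Step 7: enter (1,8), '.' pass, move up to (0,8)
Step 8: enter (0,8), '.' pass, move up to (-1,8)
Step 9: at (-1,8) — EXIT via top edge, pos 8
Distinct cells visited: 8 (path length 8)

Answer: 8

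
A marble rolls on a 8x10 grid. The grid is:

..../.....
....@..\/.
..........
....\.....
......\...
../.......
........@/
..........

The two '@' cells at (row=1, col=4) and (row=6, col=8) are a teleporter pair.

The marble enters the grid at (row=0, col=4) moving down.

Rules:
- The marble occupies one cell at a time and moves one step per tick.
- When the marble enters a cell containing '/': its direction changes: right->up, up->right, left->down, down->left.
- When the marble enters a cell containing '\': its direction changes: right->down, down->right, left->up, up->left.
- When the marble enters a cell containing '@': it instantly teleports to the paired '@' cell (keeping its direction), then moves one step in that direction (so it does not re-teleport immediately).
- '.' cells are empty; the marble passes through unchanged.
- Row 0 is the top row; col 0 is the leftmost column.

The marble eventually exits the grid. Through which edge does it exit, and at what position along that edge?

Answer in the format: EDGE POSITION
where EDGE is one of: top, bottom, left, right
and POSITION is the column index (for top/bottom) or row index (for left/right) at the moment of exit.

Answer: left 0

Derivation:
Step 1: enter (0,4), '/' deflects down->left, move left to (0,3)
Step 2: enter (0,3), '.' pass, move left to (0,2)
Step 3: enter (0,2), '.' pass, move left to (0,1)
Step 4: enter (0,1), '.' pass, move left to (0,0)
Step 5: enter (0,0), '.' pass, move left to (0,-1)
Step 6: at (0,-1) — EXIT via left edge, pos 0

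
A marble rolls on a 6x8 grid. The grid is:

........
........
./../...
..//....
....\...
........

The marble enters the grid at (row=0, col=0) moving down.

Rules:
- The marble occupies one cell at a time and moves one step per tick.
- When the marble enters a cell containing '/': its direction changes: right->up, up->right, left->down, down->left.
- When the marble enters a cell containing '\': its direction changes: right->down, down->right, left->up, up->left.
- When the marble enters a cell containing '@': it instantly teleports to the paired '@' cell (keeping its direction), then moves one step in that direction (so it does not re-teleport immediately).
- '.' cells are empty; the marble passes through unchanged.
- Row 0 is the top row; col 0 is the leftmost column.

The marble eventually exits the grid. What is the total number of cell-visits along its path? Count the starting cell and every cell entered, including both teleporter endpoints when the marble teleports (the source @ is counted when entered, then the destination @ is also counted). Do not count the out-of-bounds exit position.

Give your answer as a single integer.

Step 1: enter (0,0), '.' pass, move down to (1,0)
Step 2: enter (1,0), '.' pass, move down to (2,0)
Step 3: enter (2,0), '.' pass, move down to (3,0)
Step 4: enter (3,0), '.' pass, move down to (4,0)
Step 5: enter (4,0), '.' pass, move down to (5,0)
Step 6: enter (5,0), '.' pass, move down to (6,0)
Step 7: at (6,0) — EXIT via bottom edge, pos 0
Path length (cell visits): 6

Answer: 6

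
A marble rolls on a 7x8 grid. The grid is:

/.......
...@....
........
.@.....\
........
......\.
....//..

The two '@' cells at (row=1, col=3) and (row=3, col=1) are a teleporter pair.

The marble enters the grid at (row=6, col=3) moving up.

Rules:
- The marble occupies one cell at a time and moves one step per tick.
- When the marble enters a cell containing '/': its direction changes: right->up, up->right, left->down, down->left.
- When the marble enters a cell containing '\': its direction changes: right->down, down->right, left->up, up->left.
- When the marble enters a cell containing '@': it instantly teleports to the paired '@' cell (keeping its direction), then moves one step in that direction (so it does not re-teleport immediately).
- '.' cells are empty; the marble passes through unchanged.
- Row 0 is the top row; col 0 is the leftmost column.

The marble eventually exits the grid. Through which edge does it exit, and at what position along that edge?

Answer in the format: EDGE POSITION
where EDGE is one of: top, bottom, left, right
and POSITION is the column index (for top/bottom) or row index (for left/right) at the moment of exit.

Answer: top 1

Derivation:
Step 1: enter (6,3), '.' pass, move up to (5,3)
Step 2: enter (5,3), '.' pass, move up to (4,3)
Step 3: enter (4,3), '.' pass, move up to (3,3)
Step 4: enter (3,3), '.' pass, move up to (2,3)
Step 5: enter (2,3), '.' pass, move up to (1,3)
Step 6: enter (1,3), '@' teleport (1,3)->(3,1), also enter (3,1), move up to (2,1)
Step 7: enter (2,1), '.' pass, move up to (1,1)
Step 8: enter (1,1), '.' pass, move up to (0,1)
Step 9: enter (0,1), '.' pass, move up to (-1,1)
Step 10: at (-1,1) — EXIT via top edge, pos 1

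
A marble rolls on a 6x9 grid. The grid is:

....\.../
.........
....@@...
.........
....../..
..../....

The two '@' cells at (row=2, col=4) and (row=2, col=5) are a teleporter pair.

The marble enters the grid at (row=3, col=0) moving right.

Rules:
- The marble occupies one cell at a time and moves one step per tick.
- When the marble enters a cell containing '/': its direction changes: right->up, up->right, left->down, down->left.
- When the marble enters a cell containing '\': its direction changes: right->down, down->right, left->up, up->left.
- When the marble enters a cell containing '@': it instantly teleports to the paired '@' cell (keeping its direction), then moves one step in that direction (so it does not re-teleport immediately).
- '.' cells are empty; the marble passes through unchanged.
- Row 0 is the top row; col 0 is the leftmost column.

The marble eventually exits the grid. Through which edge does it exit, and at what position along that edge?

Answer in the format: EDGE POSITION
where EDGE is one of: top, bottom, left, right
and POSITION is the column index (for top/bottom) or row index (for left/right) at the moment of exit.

Answer: right 3

Derivation:
Step 1: enter (3,0), '.' pass, move right to (3,1)
Step 2: enter (3,1), '.' pass, move right to (3,2)
Step 3: enter (3,2), '.' pass, move right to (3,3)
Step 4: enter (3,3), '.' pass, move right to (3,4)
Step 5: enter (3,4), '.' pass, move right to (3,5)
Step 6: enter (3,5), '.' pass, move right to (3,6)
Step 7: enter (3,6), '.' pass, move right to (3,7)
Step 8: enter (3,7), '.' pass, move right to (3,8)
Step 9: enter (3,8), '.' pass, move right to (3,9)
Step 10: at (3,9) — EXIT via right edge, pos 3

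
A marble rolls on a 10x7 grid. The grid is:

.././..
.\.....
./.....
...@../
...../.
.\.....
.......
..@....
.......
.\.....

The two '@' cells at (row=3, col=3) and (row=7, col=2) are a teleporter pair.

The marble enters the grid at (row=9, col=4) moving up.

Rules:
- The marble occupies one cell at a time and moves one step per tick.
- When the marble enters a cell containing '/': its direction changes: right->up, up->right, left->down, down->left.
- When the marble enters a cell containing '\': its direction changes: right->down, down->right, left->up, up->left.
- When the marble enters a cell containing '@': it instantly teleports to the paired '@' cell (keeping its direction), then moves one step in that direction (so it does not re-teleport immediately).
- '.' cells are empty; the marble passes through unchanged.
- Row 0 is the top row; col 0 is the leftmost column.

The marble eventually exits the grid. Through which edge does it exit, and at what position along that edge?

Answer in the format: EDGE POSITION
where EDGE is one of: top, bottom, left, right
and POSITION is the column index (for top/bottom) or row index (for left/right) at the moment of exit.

Step 1: enter (9,4), '.' pass, move up to (8,4)
Step 2: enter (8,4), '.' pass, move up to (7,4)
Step 3: enter (7,4), '.' pass, move up to (6,4)
Step 4: enter (6,4), '.' pass, move up to (5,4)
Step 5: enter (5,4), '.' pass, move up to (4,4)
Step 6: enter (4,4), '.' pass, move up to (3,4)
Step 7: enter (3,4), '.' pass, move up to (2,4)
Step 8: enter (2,4), '.' pass, move up to (1,4)
Step 9: enter (1,4), '.' pass, move up to (0,4)
Step 10: enter (0,4), '/' deflects up->right, move right to (0,5)
Step 11: enter (0,5), '.' pass, move right to (0,6)
Step 12: enter (0,6), '.' pass, move right to (0,7)
Step 13: at (0,7) — EXIT via right edge, pos 0

Answer: right 0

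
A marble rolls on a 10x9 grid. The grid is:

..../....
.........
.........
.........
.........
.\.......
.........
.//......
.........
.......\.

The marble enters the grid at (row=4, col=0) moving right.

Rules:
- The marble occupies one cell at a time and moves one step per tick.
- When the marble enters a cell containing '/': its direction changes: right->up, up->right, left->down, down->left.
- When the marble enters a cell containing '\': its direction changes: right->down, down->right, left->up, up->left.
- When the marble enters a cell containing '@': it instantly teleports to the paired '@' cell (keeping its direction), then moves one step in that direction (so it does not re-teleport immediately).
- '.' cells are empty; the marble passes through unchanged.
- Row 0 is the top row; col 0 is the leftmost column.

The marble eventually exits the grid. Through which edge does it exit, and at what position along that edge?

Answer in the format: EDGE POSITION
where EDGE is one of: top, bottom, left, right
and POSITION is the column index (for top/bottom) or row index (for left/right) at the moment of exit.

Answer: right 4

Derivation:
Step 1: enter (4,0), '.' pass, move right to (4,1)
Step 2: enter (4,1), '.' pass, move right to (4,2)
Step 3: enter (4,2), '.' pass, move right to (4,3)
Step 4: enter (4,3), '.' pass, move right to (4,4)
Step 5: enter (4,4), '.' pass, move right to (4,5)
Step 6: enter (4,5), '.' pass, move right to (4,6)
Step 7: enter (4,6), '.' pass, move right to (4,7)
Step 8: enter (4,7), '.' pass, move right to (4,8)
Step 9: enter (4,8), '.' pass, move right to (4,9)
Step 10: at (4,9) — EXIT via right edge, pos 4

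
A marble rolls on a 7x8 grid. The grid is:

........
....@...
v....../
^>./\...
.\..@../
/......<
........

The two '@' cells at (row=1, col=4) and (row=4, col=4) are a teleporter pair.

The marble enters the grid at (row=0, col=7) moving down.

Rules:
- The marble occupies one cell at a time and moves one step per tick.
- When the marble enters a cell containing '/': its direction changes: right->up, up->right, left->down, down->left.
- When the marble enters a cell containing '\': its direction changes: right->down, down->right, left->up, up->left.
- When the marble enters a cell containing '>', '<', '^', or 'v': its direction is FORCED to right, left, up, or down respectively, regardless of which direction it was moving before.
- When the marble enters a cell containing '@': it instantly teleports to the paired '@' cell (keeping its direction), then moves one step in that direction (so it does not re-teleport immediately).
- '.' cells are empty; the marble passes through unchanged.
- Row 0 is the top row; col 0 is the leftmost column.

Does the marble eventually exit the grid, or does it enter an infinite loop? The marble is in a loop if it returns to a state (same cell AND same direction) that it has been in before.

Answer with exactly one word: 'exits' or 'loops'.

Step 1: enter (0,7), '.' pass, move down to (1,7)
Step 2: enter (1,7), '.' pass, move down to (2,7)
Step 3: enter (2,7), '/' deflects down->left, move left to (2,6)
Step 4: enter (2,6), '.' pass, move left to (2,5)
Step 5: enter (2,5), '.' pass, move left to (2,4)
Step 6: enter (2,4), '.' pass, move left to (2,3)
Step 7: enter (2,3), '.' pass, move left to (2,2)
Step 8: enter (2,2), '.' pass, move left to (2,1)
Step 9: enter (2,1), '.' pass, move left to (2,0)
Step 10: enter (2,0), 'v' forces left->down, move down to (3,0)
Step 11: enter (3,0), '^' forces down->up, move up to (2,0)
Step 12: enter (2,0), 'v' forces up->down, move down to (3,0)
Step 13: at (3,0) dir=down — LOOP DETECTED (seen before)

Answer: loops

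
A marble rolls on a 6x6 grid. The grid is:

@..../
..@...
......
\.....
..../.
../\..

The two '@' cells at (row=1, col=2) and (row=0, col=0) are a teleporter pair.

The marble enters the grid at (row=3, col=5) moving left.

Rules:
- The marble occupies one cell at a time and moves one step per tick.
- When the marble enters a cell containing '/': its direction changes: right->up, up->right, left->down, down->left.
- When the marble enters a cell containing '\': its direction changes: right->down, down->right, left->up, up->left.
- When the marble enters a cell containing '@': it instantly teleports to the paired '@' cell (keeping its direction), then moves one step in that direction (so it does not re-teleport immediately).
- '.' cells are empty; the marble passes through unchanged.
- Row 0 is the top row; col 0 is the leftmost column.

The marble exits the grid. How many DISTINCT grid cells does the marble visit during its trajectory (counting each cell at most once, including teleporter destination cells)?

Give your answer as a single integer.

Step 1: enter (3,5), '.' pass, move left to (3,4)
Step 2: enter (3,4), '.' pass, move left to (3,3)
Step 3: enter (3,3), '.' pass, move left to (3,2)
Step 4: enter (3,2), '.' pass, move left to (3,1)
Step 5: enter (3,1), '.' pass, move left to (3,0)
Step 6: enter (3,0), '\' deflects left->up, move up to (2,0)
Step 7: enter (2,0), '.' pass, move up to (1,0)
Step 8: enter (1,0), '.' pass, move up to (0,0)
Step 9: enter (0,0), '@' teleport (0,0)->(1,2), also enter (1,2), move up to (0,2)
Step 10: enter (0,2), '.' pass, move up to (-1,2)
Step 11: at (-1,2) — EXIT via top edge, pos 2
Distinct cells visited: 11 (path length 11)

Answer: 11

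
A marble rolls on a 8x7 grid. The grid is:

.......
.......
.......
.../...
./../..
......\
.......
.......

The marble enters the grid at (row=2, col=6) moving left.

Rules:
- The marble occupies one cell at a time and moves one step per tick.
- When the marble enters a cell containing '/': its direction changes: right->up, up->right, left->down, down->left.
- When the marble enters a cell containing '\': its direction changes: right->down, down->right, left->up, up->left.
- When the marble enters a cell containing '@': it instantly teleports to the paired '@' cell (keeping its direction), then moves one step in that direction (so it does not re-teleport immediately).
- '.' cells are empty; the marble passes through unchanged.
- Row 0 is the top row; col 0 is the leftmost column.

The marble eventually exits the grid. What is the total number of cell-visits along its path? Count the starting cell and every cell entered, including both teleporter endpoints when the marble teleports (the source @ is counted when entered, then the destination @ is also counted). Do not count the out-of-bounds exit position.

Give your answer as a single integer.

Step 1: enter (2,6), '.' pass, move left to (2,5)
Step 2: enter (2,5), '.' pass, move left to (2,4)
Step 3: enter (2,4), '.' pass, move left to (2,3)
Step 4: enter (2,3), '.' pass, move left to (2,2)
Step 5: enter (2,2), '.' pass, move left to (2,1)
Step 6: enter (2,1), '.' pass, move left to (2,0)
Step 7: enter (2,0), '.' pass, move left to (2,-1)
Step 8: at (2,-1) — EXIT via left edge, pos 2
Path length (cell visits): 7

Answer: 7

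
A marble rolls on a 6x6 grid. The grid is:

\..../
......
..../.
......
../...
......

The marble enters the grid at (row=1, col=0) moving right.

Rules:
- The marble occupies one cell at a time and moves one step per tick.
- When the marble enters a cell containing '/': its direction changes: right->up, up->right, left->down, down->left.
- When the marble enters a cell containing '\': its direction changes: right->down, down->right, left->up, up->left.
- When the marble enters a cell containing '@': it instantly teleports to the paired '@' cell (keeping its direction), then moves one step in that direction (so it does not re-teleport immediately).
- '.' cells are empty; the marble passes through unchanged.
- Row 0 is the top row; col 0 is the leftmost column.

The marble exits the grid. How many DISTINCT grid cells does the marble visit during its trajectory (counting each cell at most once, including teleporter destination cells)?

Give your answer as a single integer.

Step 1: enter (1,0), '.' pass, move right to (1,1)
Step 2: enter (1,1), '.' pass, move right to (1,2)
Step 3: enter (1,2), '.' pass, move right to (1,3)
Step 4: enter (1,3), '.' pass, move right to (1,4)
Step 5: enter (1,4), '.' pass, move right to (1,5)
Step 6: enter (1,5), '.' pass, move right to (1,6)
Step 7: at (1,6) — EXIT via right edge, pos 1
Distinct cells visited: 6 (path length 6)

Answer: 6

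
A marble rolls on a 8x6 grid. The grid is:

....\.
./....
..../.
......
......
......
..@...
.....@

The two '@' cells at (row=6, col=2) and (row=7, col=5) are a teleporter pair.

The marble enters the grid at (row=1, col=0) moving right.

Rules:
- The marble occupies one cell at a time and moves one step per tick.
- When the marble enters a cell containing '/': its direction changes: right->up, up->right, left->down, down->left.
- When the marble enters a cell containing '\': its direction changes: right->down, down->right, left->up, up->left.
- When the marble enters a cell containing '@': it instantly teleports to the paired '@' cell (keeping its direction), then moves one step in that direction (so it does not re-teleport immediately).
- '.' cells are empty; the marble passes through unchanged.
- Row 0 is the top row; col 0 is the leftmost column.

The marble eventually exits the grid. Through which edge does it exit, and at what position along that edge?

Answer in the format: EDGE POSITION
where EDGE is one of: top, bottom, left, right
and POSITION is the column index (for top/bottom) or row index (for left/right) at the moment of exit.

Step 1: enter (1,0), '.' pass, move right to (1,1)
Step 2: enter (1,1), '/' deflects right->up, move up to (0,1)
Step 3: enter (0,1), '.' pass, move up to (-1,1)
Step 4: at (-1,1) — EXIT via top edge, pos 1

Answer: top 1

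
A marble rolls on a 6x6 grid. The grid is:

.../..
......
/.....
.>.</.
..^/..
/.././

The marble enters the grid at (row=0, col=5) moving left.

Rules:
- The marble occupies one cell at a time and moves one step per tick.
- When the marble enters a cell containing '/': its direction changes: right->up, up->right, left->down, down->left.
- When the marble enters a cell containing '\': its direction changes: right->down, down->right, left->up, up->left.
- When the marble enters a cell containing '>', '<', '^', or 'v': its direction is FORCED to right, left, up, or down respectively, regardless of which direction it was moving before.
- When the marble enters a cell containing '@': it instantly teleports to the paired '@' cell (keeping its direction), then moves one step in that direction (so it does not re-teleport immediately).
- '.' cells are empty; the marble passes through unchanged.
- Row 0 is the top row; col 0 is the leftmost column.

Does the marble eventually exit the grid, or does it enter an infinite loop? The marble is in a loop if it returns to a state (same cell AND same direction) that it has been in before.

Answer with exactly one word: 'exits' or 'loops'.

Answer: loops

Derivation:
Step 1: enter (0,5), '.' pass, move left to (0,4)
Step 2: enter (0,4), '.' pass, move left to (0,3)
Step 3: enter (0,3), '/' deflects left->down, move down to (1,3)
Step 4: enter (1,3), '.' pass, move down to (2,3)
Step 5: enter (2,3), '.' pass, move down to (3,3)
Step 6: enter (3,3), '<' forces down->left, move left to (3,2)
Step 7: enter (3,2), '.' pass, move left to (3,1)
Step 8: enter (3,1), '>' forces left->right, move right to (3,2)
Step 9: enter (3,2), '.' pass, move right to (3,3)
Step 10: enter (3,3), '<' forces right->left, move left to (3,2)
Step 11: at (3,2) dir=left — LOOP DETECTED (seen before)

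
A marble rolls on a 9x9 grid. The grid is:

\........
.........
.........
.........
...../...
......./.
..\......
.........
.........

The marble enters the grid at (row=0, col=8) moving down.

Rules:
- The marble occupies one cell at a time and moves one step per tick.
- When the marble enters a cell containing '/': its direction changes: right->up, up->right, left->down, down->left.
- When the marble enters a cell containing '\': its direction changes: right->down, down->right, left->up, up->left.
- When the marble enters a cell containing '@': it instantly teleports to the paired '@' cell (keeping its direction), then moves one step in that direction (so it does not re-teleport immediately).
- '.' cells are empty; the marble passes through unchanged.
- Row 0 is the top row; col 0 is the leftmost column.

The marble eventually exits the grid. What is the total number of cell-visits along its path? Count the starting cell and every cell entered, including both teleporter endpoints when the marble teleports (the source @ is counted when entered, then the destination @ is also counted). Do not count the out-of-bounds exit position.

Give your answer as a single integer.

Answer: 9

Derivation:
Step 1: enter (0,8), '.' pass, move down to (1,8)
Step 2: enter (1,8), '.' pass, move down to (2,8)
Step 3: enter (2,8), '.' pass, move down to (3,8)
Step 4: enter (3,8), '.' pass, move down to (4,8)
Step 5: enter (4,8), '.' pass, move down to (5,8)
Step 6: enter (5,8), '.' pass, move down to (6,8)
Step 7: enter (6,8), '.' pass, move down to (7,8)
Step 8: enter (7,8), '.' pass, move down to (8,8)
Step 9: enter (8,8), '.' pass, move down to (9,8)
Step 10: at (9,8) — EXIT via bottom edge, pos 8
Path length (cell visits): 9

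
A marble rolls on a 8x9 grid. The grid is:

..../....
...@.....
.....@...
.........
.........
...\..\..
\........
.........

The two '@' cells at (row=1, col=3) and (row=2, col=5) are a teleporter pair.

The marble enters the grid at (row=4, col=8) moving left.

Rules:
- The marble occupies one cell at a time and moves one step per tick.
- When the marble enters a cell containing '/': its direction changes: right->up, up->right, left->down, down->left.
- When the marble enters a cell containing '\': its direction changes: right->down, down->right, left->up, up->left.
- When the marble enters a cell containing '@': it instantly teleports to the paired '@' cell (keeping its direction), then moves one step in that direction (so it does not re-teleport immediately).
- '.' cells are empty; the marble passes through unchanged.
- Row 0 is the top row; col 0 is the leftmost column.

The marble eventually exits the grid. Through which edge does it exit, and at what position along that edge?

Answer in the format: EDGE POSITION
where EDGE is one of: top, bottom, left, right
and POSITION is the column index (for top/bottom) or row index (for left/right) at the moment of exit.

Step 1: enter (4,8), '.' pass, move left to (4,7)
Step 2: enter (4,7), '.' pass, move left to (4,6)
Step 3: enter (4,6), '.' pass, move left to (4,5)
Step 4: enter (4,5), '.' pass, move left to (4,4)
Step 5: enter (4,4), '.' pass, move left to (4,3)
Step 6: enter (4,3), '.' pass, move left to (4,2)
Step 7: enter (4,2), '.' pass, move left to (4,1)
Step 8: enter (4,1), '.' pass, move left to (4,0)
Step 9: enter (4,0), '.' pass, move left to (4,-1)
Step 10: at (4,-1) — EXIT via left edge, pos 4

Answer: left 4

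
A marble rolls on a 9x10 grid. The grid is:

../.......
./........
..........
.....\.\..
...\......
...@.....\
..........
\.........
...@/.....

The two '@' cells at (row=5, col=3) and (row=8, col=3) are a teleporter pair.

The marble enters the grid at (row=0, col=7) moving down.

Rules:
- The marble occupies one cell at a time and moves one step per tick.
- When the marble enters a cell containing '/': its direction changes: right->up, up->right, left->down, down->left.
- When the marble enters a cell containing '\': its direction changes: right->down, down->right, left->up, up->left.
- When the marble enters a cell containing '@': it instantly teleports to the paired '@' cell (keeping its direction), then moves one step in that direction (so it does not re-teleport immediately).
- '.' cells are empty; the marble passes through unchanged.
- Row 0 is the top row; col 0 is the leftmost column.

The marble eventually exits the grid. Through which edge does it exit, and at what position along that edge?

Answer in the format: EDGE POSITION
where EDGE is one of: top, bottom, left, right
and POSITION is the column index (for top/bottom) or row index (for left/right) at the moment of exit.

Answer: right 3

Derivation:
Step 1: enter (0,7), '.' pass, move down to (1,7)
Step 2: enter (1,7), '.' pass, move down to (2,7)
Step 3: enter (2,7), '.' pass, move down to (3,7)
Step 4: enter (3,7), '\' deflects down->right, move right to (3,8)
Step 5: enter (3,8), '.' pass, move right to (3,9)
Step 6: enter (3,9), '.' pass, move right to (3,10)
Step 7: at (3,10) — EXIT via right edge, pos 3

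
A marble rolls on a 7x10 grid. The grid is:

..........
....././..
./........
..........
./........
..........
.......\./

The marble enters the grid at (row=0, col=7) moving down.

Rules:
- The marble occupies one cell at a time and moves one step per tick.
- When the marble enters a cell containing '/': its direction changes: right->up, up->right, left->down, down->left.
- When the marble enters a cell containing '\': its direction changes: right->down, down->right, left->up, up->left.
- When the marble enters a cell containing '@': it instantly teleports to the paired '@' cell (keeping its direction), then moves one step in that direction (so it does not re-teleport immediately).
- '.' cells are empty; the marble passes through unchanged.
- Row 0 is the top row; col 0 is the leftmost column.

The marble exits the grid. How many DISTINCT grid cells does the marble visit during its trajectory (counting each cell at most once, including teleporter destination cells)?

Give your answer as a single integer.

Step 1: enter (0,7), '.' pass, move down to (1,7)
Step 2: enter (1,7), '/' deflects down->left, move left to (1,6)
Step 3: enter (1,6), '.' pass, move left to (1,5)
Step 4: enter (1,5), '/' deflects left->down, move down to (2,5)
Step 5: enter (2,5), '.' pass, move down to (3,5)
Step 6: enter (3,5), '.' pass, move down to (4,5)
Step 7: enter (4,5), '.' pass, move down to (5,5)
Step 8: enter (5,5), '.' pass, move down to (6,5)
Step 9: enter (6,5), '.' pass, move down to (7,5)
Step 10: at (7,5) — EXIT via bottom edge, pos 5
Distinct cells visited: 9 (path length 9)

Answer: 9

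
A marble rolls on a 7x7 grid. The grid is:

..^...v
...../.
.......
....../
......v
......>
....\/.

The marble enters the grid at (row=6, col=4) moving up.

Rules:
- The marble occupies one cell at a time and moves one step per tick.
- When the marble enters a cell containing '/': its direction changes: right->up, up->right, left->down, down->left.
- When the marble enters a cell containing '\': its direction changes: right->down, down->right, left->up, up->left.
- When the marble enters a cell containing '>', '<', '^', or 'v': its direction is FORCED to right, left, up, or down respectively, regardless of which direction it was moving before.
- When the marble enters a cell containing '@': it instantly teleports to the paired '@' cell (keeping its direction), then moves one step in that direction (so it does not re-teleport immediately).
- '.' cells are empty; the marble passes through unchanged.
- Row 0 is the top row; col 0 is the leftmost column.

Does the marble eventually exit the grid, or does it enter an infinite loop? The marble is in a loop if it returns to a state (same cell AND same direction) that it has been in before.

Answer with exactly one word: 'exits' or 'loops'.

Answer: exits

Derivation:
Step 1: enter (6,4), '\' deflects up->left, move left to (6,3)
Step 2: enter (6,3), '.' pass, move left to (6,2)
Step 3: enter (6,2), '.' pass, move left to (6,1)
Step 4: enter (6,1), '.' pass, move left to (6,0)
Step 5: enter (6,0), '.' pass, move left to (6,-1)
Step 6: at (6,-1) — EXIT via left edge, pos 6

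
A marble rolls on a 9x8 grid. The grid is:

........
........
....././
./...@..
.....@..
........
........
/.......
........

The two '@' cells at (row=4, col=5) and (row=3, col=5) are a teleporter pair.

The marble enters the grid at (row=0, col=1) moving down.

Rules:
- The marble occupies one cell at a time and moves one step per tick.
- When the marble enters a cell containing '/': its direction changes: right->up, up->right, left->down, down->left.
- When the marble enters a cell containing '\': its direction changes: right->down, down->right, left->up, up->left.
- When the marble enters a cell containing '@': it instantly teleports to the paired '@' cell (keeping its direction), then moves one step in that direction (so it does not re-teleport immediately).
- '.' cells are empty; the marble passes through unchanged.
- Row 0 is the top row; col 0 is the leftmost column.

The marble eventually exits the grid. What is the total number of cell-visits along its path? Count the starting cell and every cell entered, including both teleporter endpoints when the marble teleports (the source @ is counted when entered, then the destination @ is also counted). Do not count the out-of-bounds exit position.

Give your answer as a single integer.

Step 1: enter (0,1), '.' pass, move down to (1,1)
Step 2: enter (1,1), '.' pass, move down to (2,1)
Step 3: enter (2,1), '.' pass, move down to (3,1)
Step 4: enter (3,1), '/' deflects down->left, move left to (3,0)
Step 5: enter (3,0), '.' pass, move left to (3,-1)
Step 6: at (3,-1) — EXIT via left edge, pos 3
Path length (cell visits): 5

Answer: 5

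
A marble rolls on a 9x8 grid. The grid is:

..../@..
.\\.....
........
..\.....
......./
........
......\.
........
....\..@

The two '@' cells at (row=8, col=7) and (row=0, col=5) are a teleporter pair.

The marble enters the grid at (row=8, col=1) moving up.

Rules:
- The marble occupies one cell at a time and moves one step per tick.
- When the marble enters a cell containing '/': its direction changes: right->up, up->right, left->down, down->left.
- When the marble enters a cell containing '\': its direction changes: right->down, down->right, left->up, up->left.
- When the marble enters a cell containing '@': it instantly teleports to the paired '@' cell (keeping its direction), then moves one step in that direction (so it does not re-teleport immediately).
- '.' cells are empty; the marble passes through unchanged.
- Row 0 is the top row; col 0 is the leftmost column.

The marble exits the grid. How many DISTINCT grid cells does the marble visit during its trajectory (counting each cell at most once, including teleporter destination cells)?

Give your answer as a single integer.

Step 1: enter (8,1), '.' pass, move up to (7,1)
Step 2: enter (7,1), '.' pass, move up to (6,1)
Step 3: enter (6,1), '.' pass, move up to (5,1)
Step 4: enter (5,1), '.' pass, move up to (4,1)
Step 5: enter (4,1), '.' pass, move up to (3,1)
Step 6: enter (3,1), '.' pass, move up to (2,1)
Step 7: enter (2,1), '.' pass, move up to (1,1)
Step 8: enter (1,1), '\' deflects up->left, move left to (1,0)
Step 9: enter (1,0), '.' pass, move left to (1,-1)
Step 10: at (1,-1) — EXIT via left edge, pos 1
Distinct cells visited: 9 (path length 9)

Answer: 9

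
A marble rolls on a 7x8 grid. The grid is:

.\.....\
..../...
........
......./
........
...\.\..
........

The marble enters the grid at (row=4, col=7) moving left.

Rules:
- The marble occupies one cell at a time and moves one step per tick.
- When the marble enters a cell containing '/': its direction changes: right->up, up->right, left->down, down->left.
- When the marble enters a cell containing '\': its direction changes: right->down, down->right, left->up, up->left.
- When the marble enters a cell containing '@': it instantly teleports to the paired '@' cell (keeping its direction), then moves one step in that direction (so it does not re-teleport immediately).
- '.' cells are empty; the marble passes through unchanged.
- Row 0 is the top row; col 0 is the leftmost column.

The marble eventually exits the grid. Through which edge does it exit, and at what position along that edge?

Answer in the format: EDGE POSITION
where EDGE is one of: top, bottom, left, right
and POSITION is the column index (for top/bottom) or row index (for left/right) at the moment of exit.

Answer: left 4

Derivation:
Step 1: enter (4,7), '.' pass, move left to (4,6)
Step 2: enter (4,6), '.' pass, move left to (4,5)
Step 3: enter (4,5), '.' pass, move left to (4,4)
Step 4: enter (4,4), '.' pass, move left to (4,3)
Step 5: enter (4,3), '.' pass, move left to (4,2)
Step 6: enter (4,2), '.' pass, move left to (4,1)
Step 7: enter (4,1), '.' pass, move left to (4,0)
Step 8: enter (4,0), '.' pass, move left to (4,-1)
Step 9: at (4,-1) — EXIT via left edge, pos 4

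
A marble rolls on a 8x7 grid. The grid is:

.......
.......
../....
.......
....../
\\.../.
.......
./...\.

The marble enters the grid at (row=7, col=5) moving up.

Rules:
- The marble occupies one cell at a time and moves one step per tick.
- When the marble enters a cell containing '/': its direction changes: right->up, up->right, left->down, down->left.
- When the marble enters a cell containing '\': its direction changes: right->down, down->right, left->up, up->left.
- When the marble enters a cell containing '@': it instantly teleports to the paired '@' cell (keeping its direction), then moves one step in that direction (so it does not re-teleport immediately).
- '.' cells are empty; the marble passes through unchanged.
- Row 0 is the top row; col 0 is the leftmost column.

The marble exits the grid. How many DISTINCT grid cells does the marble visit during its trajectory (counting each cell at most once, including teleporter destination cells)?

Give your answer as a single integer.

Answer: 5

Derivation:
Step 1: enter (7,5), '\' deflects up->left, move left to (7,4)
Step 2: enter (7,4), '.' pass, move left to (7,3)
Step 3: enter (7,3), '.' pass, move left to (7,2)
Step 4: enter (7,2), '.' pass, move left to (7,1)
Step 5: enter (7,1), '/' deflects left->down, move down to (8,1)
Step 6: at (8,1) — EXIT via bottom edge, pos 1
Distinct cells visited: 5 (path length 5)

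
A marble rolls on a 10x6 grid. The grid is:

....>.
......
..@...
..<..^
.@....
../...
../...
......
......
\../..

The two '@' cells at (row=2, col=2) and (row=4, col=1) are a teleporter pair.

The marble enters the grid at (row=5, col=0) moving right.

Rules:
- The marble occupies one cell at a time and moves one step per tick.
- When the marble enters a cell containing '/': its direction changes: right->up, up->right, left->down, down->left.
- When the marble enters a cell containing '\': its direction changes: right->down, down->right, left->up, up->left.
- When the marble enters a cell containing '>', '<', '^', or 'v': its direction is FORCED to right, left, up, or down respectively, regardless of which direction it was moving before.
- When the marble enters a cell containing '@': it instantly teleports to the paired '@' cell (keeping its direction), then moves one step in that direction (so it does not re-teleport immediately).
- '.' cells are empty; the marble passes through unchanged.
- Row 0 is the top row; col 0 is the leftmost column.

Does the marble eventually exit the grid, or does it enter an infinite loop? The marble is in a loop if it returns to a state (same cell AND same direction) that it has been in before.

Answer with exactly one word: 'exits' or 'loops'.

Step 1: enter (5,0), '.' pass, move right to (5,1)
Step 2: enter (5,1), '.' pass, move right to (5,2)
Step 3: enter (5,2), '/' deflects right->up, move up to (4,2)
Step 4: enter (4,2), '.' pass, move up to (3,2)
Step 5: enter (3,2), '<' forces up->left, move left to (3,1)
Step 6: enter (3,1), '.' pass, move left to (3,0)
Step 7: enter (3,0), '.' pass, move left to (3,-1)
Step 8: at (3,-1) — EXIT via left edge, pos 3

Answer: exits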